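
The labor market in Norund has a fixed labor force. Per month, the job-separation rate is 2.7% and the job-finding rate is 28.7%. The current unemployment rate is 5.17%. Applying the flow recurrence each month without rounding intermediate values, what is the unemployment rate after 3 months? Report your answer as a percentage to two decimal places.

With a fixed labor force, u_{t+1} = u_t + s·(1−u_t) − f·u_t = u_t·(1−s−f) + s.
Here 1−s−f = 0.686 and s = 0.027.
u_1 = 0.051700 × 0.686 + 0.027 = 0.062466.
u_2 = 0.062466 × 0.686 + 0.027 = 0.069852.
u_3 = 0.069852 × 0.686 + 0.027 = 0.074918.

Unemployment rate after three months ≈ 7.49%.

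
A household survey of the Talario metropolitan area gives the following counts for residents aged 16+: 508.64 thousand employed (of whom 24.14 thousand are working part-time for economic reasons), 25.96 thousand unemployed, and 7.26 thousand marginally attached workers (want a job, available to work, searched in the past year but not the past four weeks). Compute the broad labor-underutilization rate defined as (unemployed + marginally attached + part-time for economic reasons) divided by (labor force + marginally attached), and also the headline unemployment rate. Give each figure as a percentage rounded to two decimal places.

Broad underutilization rate ≈ 10.59%; headline unemployment rate ≈ 4.86%.

Labor force = 508.64 + 25.96 = 534.60 thousand.
Numerator = 25.96 + 7.26 + 24.14 = 57.36 thousand.
Denominator = 534.60 + 7.26 = 541.86 thousand.
Broad rate = 57.36 / 541.86 = 10.59%.
Headline unemployment rate = 25.96 / 534.60 = 4.86%.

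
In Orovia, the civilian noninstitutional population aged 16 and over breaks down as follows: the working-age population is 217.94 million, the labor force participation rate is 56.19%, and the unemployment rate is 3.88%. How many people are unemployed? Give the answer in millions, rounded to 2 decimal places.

Labor force = 0.5619 × 217.94 = 122.46 million.
Unemployed = 0.0388 × 122.46 ≈ 4.75 million.

About 4.75 million are unemployed.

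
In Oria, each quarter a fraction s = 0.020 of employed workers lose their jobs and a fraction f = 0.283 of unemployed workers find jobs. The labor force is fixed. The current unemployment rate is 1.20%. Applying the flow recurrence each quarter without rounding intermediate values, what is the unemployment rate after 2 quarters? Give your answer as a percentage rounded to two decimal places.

Unemployment rate after two quarters ≈ 3.98%.

With a fixed labor force, u_{t+1} = u_t + s·(1−u_t) − f·u_t = u_t·(1−s−f) + s.
Here 1−s−f = 0.697 and s = 0.020.
u_1 = 0.012000 × 0.697 + 0.020 = 0.028364.
u_2 = 0.028364 × 0.697 + 0.020 = 0.039770.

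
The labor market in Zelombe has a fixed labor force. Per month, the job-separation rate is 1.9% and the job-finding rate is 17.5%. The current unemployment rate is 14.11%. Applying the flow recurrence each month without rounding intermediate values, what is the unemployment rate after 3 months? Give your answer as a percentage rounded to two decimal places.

With a fixed labor force, u_{t+1} = u_t + s·(1−u_t) − f·u_t = u_t·(1−s−f) + s.
Here 1−s−f = 0.806 and s = 0.019.
u_1 = 0.141100 × 0.806 + 0.019 = 0.132727.
u_2 = 0.132727 × 0.806 + 0.019 = 0.125978.
u_3 = 0.125978 × 0.806 + 0.019 = 0.120538.

Unemployment rate after three months ≈ 12.05%.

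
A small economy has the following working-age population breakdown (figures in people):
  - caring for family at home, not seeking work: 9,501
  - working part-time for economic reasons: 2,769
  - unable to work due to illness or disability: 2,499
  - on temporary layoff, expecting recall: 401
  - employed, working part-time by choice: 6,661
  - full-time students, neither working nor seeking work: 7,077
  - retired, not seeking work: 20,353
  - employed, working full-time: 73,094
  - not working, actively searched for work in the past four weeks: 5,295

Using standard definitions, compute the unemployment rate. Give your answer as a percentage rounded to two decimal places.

Employed = 2,769 + 6,661 + 73,094 = 82,524 (anyone who worked, including part-time for economic reasons, counts as employed).
Unemployed = 401 + 5,295 = 5,696 (jobless and actively searching, or on temporary layoff).
Labor force = 82,524 + 5,696 = 88,220.
Unemployment rate = 5,696 / 88,220 = 6.46%.

Unemployment rate ≈ 6.46%.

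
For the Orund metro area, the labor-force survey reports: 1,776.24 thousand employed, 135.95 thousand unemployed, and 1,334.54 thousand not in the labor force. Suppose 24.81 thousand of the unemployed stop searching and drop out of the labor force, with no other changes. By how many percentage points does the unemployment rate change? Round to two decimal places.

Initially, labor force = 1,776.24 + 135.95 = 1,912.19 thousand, so u = 135.95/1,912.19 = 7.11%.
After the change, unemployed and labor force both fall by 24.81 → E = 1,776.24, U = 111.14, labor force = 1,887.38 thousand.
New unemployment rate = 111.14 / 1,887.38 = 5.89%.
Change = 5.89% − 7.11% = −1.22 percentage points.

The unemployment rate changes by −1.22 percentage points.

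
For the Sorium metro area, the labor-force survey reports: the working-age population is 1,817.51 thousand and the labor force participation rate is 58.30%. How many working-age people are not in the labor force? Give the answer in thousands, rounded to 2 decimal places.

Share not in the labor force = 1 − 0.5830 = 0.4170.
Not in labor force = 0.4170 × 1,817.51 ≈ 757.90 thousand.

About 757.90 thousand are not in the labor force.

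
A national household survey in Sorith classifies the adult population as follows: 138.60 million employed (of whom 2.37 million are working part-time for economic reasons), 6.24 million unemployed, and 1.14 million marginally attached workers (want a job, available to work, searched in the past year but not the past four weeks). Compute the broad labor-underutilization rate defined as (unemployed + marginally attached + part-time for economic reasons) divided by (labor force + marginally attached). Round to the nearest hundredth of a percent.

Broad underutilization rate ≈ 6.68%.

Labor force = 138.60 + 6.24 = 144.84 million.
Numerator = 6.24 + 1.14 + 2.37 = 9.75 million.
Denominator = 144.84 + 1.14 = 145.98 million.
Broad rate = 9.75 / 145.98 = 6.68%.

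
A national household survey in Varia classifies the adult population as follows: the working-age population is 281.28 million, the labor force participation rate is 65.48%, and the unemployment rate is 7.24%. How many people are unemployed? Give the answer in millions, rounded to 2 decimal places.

Labor force = 0.6548 × 281.28 = 184.18 million.
Unemployed = 0.0724 × 184.18 ≈ 13.33 million.

About 13.33 million are unemployed.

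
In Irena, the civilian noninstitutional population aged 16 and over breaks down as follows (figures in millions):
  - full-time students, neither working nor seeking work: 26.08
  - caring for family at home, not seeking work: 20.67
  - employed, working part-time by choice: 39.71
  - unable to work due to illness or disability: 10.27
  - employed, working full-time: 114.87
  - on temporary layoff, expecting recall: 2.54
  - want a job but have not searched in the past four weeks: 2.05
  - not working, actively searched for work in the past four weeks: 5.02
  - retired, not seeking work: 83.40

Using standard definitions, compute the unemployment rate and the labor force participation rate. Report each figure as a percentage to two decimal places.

Employed = 39.71 + 114.87 = 154.58 million.
Unemployed = 2.54 + 5.02 = 7.56 million (jobless and actively searching, or on temporary layoff).
Labor force = 154.58 + 7.56 = 162.14 million.
Not in labor force = 26.08 + 20.67 + 10.27 + 2.05 + 83.40 = 142.47 million (those not working and not actively searching are outside the labor force — including those who want a job but have given up searching).
Civilian working-age population = 162.14 + 142.47 = 304.61 million.
Unemployment rate = 7.56 / 162.14 = 4.66%.
Labor force participation rate = 162.14 / 304.61 = 53.23%.

Unemployment rate ≈ 4.66%; labor force participation rate ≈ 53.23%.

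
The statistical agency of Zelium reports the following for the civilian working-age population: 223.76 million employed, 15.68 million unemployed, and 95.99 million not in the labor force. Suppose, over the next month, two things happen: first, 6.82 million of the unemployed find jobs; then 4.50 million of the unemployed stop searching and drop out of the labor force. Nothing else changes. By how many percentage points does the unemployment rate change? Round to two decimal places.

The unemployment rate changes by −4.69 percentage points.

Initially, labor force = 223.76 + 15.68 = 239.44 million, so u = 15.68/239.44 = 6.55%.
After the first change, unemployed falls and employed rises by 6.82; labor force unchanged → E = 230.58, U = 8.86, labor force = 239.44 million.
After the second change, unemployed and labor force both fall by 4.50 → E = 230.58, U = 4.36, labor force = 234.94 million.
New unemployment rate = 4.36 / 234.94 = 1.86%.
Change = 1.86% − 6.55% = −4.69 percentage points.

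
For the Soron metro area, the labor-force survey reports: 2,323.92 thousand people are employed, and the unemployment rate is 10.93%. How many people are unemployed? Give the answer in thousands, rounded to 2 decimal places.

Let U be the number unemployed. The labor force is E + U, and U/(E+U) = 0.1093.
So U = 0.1093 × 2,323.92 / (1 − 0.1093) = 254.0045 / 0.8907 ≈ 285.17 thousand.

About 285.17 thousand are unemployed.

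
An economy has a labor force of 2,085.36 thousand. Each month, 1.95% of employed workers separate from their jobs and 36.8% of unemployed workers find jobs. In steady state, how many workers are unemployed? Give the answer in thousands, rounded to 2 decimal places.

Steady-state unemployment rate u* = s/(s+f) = 1.95/(1.95+36.8) = 0.050323.
Unemployed = u* × labor force = 0.050323 × 2,085.36 ≈ 104.94 thousand.

About 104.94 thousand are unemployed in steady state.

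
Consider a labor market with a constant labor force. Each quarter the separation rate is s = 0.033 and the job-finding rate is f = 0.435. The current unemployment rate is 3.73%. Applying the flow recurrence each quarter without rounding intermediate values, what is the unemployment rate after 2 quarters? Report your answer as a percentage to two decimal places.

With a fixed labor force, u_{t+1} = u_t + s·(1−u_t) − f·u_t = u_t·(1−s−f) + s.
Here 1−s−f = 0.532 and s = 0.033.
u_1 = 0.037300 × 0.532 + 0.033 = 0.052844.
u_2 = 0.052844 × 0.532 + 0.033 = 0.061113.

Unemployment rate after two quarters ≈ 6.11%.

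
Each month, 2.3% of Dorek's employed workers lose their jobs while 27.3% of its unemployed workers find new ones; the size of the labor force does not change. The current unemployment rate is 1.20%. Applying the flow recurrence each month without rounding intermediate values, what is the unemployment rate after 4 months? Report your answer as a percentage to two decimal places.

With a fixed labor force, u_{t+1} = u_t + s·(1−u_t) − f·u_t = u_t·(1−s−f) + s.
Here 1−s−f = 0.704 and s = 0.023.
u_1 = 0.012000 × 0.704 + 0.023 = 0.031448.
u_2 = 0.031448 × 0.704 + 0.023 = 0.045139.
u_3 = 0.045139 × 0.704 + 0.023 = 0.054778.
u_4 = 0.054778 × 0.704 + 0.023 = 0.061564.

Unemployment rate after four months ≈ 6.16%.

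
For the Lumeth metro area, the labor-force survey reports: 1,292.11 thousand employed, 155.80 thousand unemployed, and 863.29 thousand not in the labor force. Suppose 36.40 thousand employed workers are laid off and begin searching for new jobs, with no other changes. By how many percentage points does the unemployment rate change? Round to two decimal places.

Initially, labor force = 1,292.11 + 155.80 = 1,447.91 thousand, so u = 155.80/1,447.91 = 10.76%.
After the change, employed falls and unemployed rises by 36.40; labor force unchanged → E = 1,255.71, U = 192.20, labor force = 1,447.91 thousand.
New unemployment rate = 192.20 / 1,447.91 = 13.27%.
Change = 13.27% − 10.76% = +2.51 percentage points.

The unemployment rate changes by +2.51 percentage points.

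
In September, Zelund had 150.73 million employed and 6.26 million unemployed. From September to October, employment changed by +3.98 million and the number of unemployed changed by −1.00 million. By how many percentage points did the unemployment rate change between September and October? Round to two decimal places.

September: labor force = 150.73 + 6.26 = 156.99; u = 6.26/156.99 = 3.99%.
October: labor force = 154.71 + 5.26 = 159.97; u = 5.26/159.97 = 3.29%.
Change = 3.29% − 3.99% = −0.70 pp.

The unemployment rate changed by −0.70 percentage points.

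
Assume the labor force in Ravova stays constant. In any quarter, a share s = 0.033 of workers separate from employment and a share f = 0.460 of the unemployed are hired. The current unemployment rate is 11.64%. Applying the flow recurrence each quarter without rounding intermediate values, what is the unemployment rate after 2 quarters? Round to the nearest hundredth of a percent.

With a fixed labor force, u_{t+1} = u_t + s·(1−u_t) − f·u_t = u_t·(1−s−f) + s.
Here 1−s−f = 0.507 and s = 0.033.
u_1 = 0.116400 × 0.507 + 0.033 = 0.092015.
u_2 = 0.092015 × 0.507 + 0.033 = 0.079652.

Unemployment rate after two quarters ≈ 7.97%.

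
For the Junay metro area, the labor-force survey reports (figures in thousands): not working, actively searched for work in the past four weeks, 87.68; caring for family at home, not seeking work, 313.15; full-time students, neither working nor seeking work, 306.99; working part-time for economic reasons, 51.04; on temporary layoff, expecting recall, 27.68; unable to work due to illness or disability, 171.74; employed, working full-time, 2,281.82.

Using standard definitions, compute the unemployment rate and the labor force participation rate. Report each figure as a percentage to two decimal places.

Unemployment rate ≈ 4.71%; labor force participation rate ≈ 75.56%.

Employed = 51.04 + 2,281.82 = 2,332.86 thousand (anyone who worked, including part-time for economic reasons, counts as employed).
Unemployed = 87.68 + 27.68 = 115.36 thousand (jobless and actively searching, or on temporary layoff).
Labor force = 2,332.86 + 115.36 = 2,448.22 thousand.
Not in labor force = 313.15 + 306.99 + 171.74 = 791.88 thousand (those not working and not actively searching are outside the labor force).
Civilian working-age population = 2,448.22 + 791.88 = 3,240.10 thousand.
Unemployment rate = 115.36 / 2,448.22 = 4.71%.
Labor force participation rate = 2,448.22 / 3,240.10 = 75.56%.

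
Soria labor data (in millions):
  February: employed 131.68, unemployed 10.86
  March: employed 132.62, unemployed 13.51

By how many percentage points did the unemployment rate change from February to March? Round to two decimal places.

The unemployment rate changed by +1.63 percentage points.

February: labor force = 131.68 + 10.86 = 142.54; u = 10.86/142.54 = 7.62%.
March: labor force = 132.62 + 13.51 = 146.13; u = 13.51/146.13 = 9.25%.
Change = 9.25% − 7.62% = +1.63 pp.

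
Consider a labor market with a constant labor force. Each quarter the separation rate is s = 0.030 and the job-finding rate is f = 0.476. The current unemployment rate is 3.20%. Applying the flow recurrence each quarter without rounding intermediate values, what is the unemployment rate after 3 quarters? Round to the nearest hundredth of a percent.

Unemployment rate after three quarters ≈ 5.60%.

With a fixed labor force, u_{t+1} = u_t + s·(1−u_t) − f·u_t = u_t·(1−s−f) + s.
Here 1−s−f = 0.494 and s = 0.030.
u_1 = 0.032000 × 0.494 + 0.030 = 0.045808.
u_2 = 0.045808 × 0.494 + 0.030 = 0.052629.
u_3 = 0.052629 × 0.494 + 0.030 = 0.055999.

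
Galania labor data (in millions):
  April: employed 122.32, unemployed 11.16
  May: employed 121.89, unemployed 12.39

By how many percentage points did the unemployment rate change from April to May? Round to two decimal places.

April: labor force = 122.32 + 11.16 = 133.48; u = 11.16/133.48 = 8.36%.
May: labor force = 121.89 + 12.39 = 134.28; u = 12.39/134.28 = 9.23%.
Change = 9.23% − 8.36% = +0.87 pp.

The unemployment rate changed by +0.87 percentage points.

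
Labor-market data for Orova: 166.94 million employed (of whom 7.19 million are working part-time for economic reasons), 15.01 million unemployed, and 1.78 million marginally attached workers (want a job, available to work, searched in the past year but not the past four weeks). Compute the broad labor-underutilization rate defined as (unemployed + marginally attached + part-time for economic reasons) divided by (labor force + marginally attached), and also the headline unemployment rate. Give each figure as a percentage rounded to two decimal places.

Broad underutilization rate ≈ 13.05%; headline unemployment rate ≈ 8.25%.

Labor force = 166.94 + 15.01 = 181.95 million.
Numerator = 15.01 + 1.78 + 7.19 = 23.98 million.
Denominator = 181.95 + 1.78 = 183.73 million.
Broad rate = 23.98 / 183.73 = 13.05%.
Headline unemployment rate = 15.01 / 181.95 = 8.25%.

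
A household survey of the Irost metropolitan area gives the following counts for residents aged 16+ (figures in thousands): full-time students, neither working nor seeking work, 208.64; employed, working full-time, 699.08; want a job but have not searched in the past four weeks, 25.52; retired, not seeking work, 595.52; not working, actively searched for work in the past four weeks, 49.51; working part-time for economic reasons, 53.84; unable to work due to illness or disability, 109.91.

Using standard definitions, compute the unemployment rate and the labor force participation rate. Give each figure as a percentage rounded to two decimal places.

Unemployment rate ≈ 6.17%; labor force participation rate ≈ 46.06%.

Employed = 699.08 + 53.84 = 752.92 thousand (anyone who worked, including part-time for economic reasons, counts as employed).
Unemployed = 49.51 thousand.
Labor force = 752.92 + 49.51 = 802.43 thousand.
Not in labor force = 208.64 + 25.52 + 595.52 + 109.91 = 939.59 thousand (those not working and not actively searching are outside the labor force — including those who want a job but have given up searching).
Civilian working-age population = 802.43 + 939.59 = 1,742.02 thousand.
Unemployment rate = 49.51 / 802.43 = 6.17%.
Labor force participation rate = 802.43 / 1,742.02 = 46.06%.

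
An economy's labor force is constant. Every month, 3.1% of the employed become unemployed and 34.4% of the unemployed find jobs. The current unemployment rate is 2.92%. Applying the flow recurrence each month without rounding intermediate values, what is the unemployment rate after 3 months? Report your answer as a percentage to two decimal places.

With a fixed labor force, u_{t+1} = u_t + s·(1−u_t) − f·u_t = u_t·(1−s−f) + s.
Here 1−s−f = 0.625 and s = 0.031.
u_1 = 0.029200 × 0.625 + 0.031 = 0.049250.
u_2 = 0.049250 × 0.625 + 0.031 = 0.061781.
u_3 = 0.061781 × 0.625 + 0.031 = 0.069613.

Unemployment rate after three months ≈ 6.96%.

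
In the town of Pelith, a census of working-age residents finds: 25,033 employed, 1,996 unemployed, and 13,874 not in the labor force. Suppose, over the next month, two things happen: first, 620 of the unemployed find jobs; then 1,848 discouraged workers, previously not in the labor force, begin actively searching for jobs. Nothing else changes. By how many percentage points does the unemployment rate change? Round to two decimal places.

Initially, labor force = 25,033 + 1,996 = 27,029, so u = 1,996/27,029 = 7.38%.
After the first change, unemployed falls and employed rises by 620; labor force unchanged → E = 25,653, U = 1,376, labor force = 27,029.
After the second change, unemployed and labor force both rise by 1,848 → E = 25,653, U = 3,224, labor force = 28,877.
New unemployment rate = 3,224 / 28,877 = 11.16%.
Change = 11.16% − 7.38% = +3.78 percentage points.

The unemployment rate changes by +3.78 percentage points.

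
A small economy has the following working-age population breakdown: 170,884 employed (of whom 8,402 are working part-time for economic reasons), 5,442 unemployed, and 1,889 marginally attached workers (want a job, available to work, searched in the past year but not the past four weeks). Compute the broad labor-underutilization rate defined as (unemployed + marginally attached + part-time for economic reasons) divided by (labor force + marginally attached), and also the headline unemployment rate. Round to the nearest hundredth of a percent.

Broad underutilization rate ≈ 8.83%; headline unemployment rate ≈ 3.09%.

Labor force = 170,884 + 5,442 = 176,326.
Numerator = 5,442 + 1,889 + 8,402 = 15,733.
Denominator = 176,326 + 1,889 = 178,215.
Broad rate = 15,733 / 178,215 = 8.83%.
Headline unemployment rate = 5,442 / 176,326 = 3.09%.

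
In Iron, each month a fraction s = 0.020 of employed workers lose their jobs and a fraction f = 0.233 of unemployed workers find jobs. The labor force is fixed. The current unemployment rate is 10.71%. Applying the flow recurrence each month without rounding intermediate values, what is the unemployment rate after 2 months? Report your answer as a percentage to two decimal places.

Unemployment rate after two months ≈ 9.47%.

With a fixed labor force, u_{t+1} = u_t + s·(1−u_t) − f·u_t = u_t·(1−s−f) + s.
Here 1−s−f = 0.747 and s = 0.020.
u_1 = 0.107100 × 0.747 + 0.020 = 0.100004.
u_2 = 0.100004 × 0.747 + 0.020 = 0.094703.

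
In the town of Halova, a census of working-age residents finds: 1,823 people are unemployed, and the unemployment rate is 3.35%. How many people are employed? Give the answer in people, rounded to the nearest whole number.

About 52,595 are employed.

Labor force = U / u = 1,823 / 0.0335 ≈ 54,418.
Employed = labor force − unemployed = 54,418 − 1,823 = 52,595.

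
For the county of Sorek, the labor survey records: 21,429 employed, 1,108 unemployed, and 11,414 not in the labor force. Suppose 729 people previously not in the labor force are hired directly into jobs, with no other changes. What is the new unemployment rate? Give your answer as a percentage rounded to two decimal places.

New unemployment rate ≈ 4.76%.

Initially, labor force = 21,429 + 1,108 = 22,537, so u = 1,108/22,537 = 4.92%.
After the change, employed and labor force both rise by 729; unemployed unchanged → E = 22,158, U = 1,108, labor force = 23,266.
New unemployment rate = 1,108 / 23,266 = 4.76%.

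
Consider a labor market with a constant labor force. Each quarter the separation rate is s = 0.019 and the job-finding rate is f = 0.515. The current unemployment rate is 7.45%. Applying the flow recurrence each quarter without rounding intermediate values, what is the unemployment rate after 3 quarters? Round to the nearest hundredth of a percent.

Unemployment rate after three quarters ≈ 3.95%.

With a fixed labor force, u_{t+1} = u_t + s·(1−u_t) − f·u_t = u_t·(1−s−f) + s.
Here 1−s−f = 0.466 and s = 0.019.
u_1 = 0.074500 × 0.466 + 0.019 = 0.053717.
u_2 = 0.053717 × 0.466 + 0.019 = 0.044032.
u_3 = 0.044032 × 0.466 + 0.019 = 0.039519.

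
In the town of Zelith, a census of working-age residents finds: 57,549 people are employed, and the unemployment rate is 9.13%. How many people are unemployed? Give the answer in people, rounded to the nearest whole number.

Let U be the number unemployed. The labor force is E + U, and U/(E+U) = 0.0913.
So U = 0.0913 × 57,549 / (1 − 0.0913) = 5254.22 / 0.9087 ≈ 5,782.

About 5,782 are unemployed.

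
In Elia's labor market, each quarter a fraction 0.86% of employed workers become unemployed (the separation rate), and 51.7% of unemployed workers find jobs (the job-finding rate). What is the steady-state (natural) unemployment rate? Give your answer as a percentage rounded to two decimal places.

At steady state the flows balance: s·E = f·U, so U/(E+U) = s/(s+f).
u* = 0.86 / (0.86 + 51.7) = 0.86 / 52.56 = 1.64%.

Steady-state unemployment rate ≈ 1.64%.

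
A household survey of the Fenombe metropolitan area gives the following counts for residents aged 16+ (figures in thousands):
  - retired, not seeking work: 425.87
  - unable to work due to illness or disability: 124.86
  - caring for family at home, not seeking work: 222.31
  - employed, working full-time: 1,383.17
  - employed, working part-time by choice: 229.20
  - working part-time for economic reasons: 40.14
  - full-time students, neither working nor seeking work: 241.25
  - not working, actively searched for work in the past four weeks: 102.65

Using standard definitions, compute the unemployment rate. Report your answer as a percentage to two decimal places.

Employed = 1,383.17 + 229.20 + 40.14 = 1,652.51 thousand (anyone who worked, including part-time for economic reasons, counts as employed).
Unemployed = 102.65 thousand.
Labor force = 1,652.51 + 102.65 = 1,755.16 thousand.
Unemployment rate = 102.65 / 1,755.16 = 5.85%.

Unemployment rate ≈ 5.85%.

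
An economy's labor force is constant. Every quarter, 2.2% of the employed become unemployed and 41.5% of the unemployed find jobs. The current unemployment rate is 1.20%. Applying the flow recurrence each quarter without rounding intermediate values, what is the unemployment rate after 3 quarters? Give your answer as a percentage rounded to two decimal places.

With a fixed labor force, u_{t+1} = u_t + s·(1−u_t) − f·u_t = u_t·(1−s−f) + s.
Here 1−s−f = 0.563 and s = 0.022.
u_1 = 0.012000 × 0.563 + 0.022 = 0.028756.
u_2 = 0.028756 × 0.563 + 0.022 = 0.038190.
u_3 = 0.038190 × 0.563 + 0.022 = 0.043501.

Unemployment rate after three quarters ≈ 4.35%.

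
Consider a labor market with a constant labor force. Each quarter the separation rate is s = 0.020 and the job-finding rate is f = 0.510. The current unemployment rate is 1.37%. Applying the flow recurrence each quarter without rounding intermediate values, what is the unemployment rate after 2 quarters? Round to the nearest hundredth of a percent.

Unemployment rate after two quarters ≈ 3.24%.

With a fixed labor force, u_{t+1} = u_t + s·(1−u_t) − f·u_t = u_t·(1−s−f) + s.
Here 1−s−f = 0.470 and s = 0.020.
u_1 = 0.013700 × 0.470 + 0.020 = 0.026439.
u_2 = 0.026439 × 0.470 + 0.020 = 0.032426.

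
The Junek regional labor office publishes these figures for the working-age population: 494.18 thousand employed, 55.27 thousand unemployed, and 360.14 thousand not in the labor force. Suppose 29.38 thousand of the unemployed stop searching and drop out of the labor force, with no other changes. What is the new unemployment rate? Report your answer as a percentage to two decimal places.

New unemployment rate ≈ 4.98%.

Initially, labor force = 494.18 + 55.27 = 549.45 thousand, so u = 55.27/549.45 = 10.06%.
After the change, unemployed and labor force both fall by 29.38 → E = 494.18, U = 25.89, labor force = 520.07 thousand.
New unemployment rate = 25.89 / 520.07 = 4.98%.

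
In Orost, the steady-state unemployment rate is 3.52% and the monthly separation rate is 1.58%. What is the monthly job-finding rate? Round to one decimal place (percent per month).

Job-finding rate ≈ 43.3% per month.

From u* = s/(s+f): f = s·(1−u)/u.
f = 1.58 × (1 − 0.0352) / 0.0352 = 1.5244 / 0.0352 ≈ 43.3% per month.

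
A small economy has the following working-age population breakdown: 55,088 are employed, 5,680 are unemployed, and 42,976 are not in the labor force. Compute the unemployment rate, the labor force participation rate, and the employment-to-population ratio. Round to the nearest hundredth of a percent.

Labor force = employed + unemployed = 55,088 + 5,680 = 60,768.
Working-age population = 60,768 + 42,976 = 103,744.
Unemployment rate = 5,680 / 60,768 = 9.35%.
Labor force participation rate = 60,768 / 103,744 = 58.57%.
Employment-population ratio = 55,088 / 103,744 = 53.10%.

Unemployment rate ≈ 9.35%; labor force participation rate ≈ 58.57%; employment-population ratio ≈ 53.10%.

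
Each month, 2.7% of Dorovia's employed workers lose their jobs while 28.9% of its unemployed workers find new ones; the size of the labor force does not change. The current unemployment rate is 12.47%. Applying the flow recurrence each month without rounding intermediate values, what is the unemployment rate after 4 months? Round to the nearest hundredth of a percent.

With a fixed labor force, u_{t+1} = u_t + s·(1−u_t) − f·u_t = u_t·(1−s−f) + s.
Here 1−s−f = 0.684 and s = 0.027.
u_1 = 0.124700 × 0.684 + 0.027 = 0.112295.
u_2 = 0.112295 × 0.684 + 0.027 = 0.103810.
u_3 = 0.103810 × 0.684 + 0.027 = 0.098006.
u_4 = 0.098006 × 0.684 + 0.027 = 0.094036.

Unemployment rate after four months ≈ 9.40%.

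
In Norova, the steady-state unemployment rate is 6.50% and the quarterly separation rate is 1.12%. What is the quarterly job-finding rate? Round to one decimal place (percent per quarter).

From u* = s/(s+f): f = s·(1−u)/u.
f = 1.12 × (1 − 0.0650) / 0.0650 = 1.0472 / 0.0650 ≈ 16.1% per quarter.

Job-finding rate ≈ 16.1% per quarter.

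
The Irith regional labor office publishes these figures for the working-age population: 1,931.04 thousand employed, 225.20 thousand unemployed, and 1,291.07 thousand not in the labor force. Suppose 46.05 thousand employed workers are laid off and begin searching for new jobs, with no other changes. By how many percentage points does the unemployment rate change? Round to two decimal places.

The unemployment rate changes by +2.14 percentage points.

Initially, labor force = 1,931.04 + 225.20 = 2,156.24 thousand, so u = 225.20/2,156.24 = 10.44%.
After the change, employed falls and unemployed rises by 46.05; labor force unchanged → E = 1,884.99, U = 271.25, labor force = 2,156.24 thousand.
New unemployment rate = 271.25 / 2,156.24 = 12.58%.
Change = 12.58% − 10.44% = +2.14 percentage points.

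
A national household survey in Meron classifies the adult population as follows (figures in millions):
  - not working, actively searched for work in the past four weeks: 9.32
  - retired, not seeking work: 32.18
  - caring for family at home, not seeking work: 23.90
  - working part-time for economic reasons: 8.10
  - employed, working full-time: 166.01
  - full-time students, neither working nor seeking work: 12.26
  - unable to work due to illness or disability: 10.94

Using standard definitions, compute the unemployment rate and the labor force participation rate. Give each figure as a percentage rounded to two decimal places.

Employed = 8.10 + 166.01 = 174.11 million (anyone who worked, including part-time for economic reasons, counts as employed).
Unemployed = 9.32 million.
Labor force = 174.11 + 9.32 = 183.43 million.
Not in labor force = 32.18 + 23.90 + 12.26 + 10.94 = 79.28 million (those not working and not actively searching are outside the labor force).
Civilian working-age population = 183.43 + 79.28 = 262.71 million.
Unemployment rate = 9.32 / 183.43 = 5.08%.
Labor force participation rate = 183.43 / 262.71 = 69.82%.

Unemployment rate ≈ 5.08%; labor force participation rate ≈ 69.82%.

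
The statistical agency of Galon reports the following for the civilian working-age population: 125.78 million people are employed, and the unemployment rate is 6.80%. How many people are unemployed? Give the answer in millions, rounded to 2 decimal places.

About 9.18 million are unemployed.

Let U be the number unemployed. The labor force is E + U, and U/(E+U) = 0.0680.
So U = 0.0680 × 125.78 / (1 − 0.0680) = 8.5530 / 0.9320 ≈ 9.18 million.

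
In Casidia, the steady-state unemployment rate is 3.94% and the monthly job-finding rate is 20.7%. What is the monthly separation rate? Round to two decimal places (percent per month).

Separation rate ≈ 0.85% per month.

From u* = s/(s+f): s = u·f/(1−u).
s = 0.0394 × 20.7 / (1 − 0.0394) = 0.8156 / 0.9606 ≈ 0.85% per month.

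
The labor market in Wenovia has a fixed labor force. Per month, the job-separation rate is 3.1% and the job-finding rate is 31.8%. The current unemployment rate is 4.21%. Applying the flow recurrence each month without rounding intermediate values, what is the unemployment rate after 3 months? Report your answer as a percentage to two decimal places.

With a fixed labor force, u_{t+1} = u_t + s·(1−u_t) − f·u_t = u_t·(1−s−f) + s.
Here 1−s−f = 0.651 and s = 0.031.
u_1 = 0.042100 × 0.651 + 0.031 = 0.058407.
u_2 = 0.058407 × 0.651 + 0.031 = 0.069023.
u_3 = 0.069023 × 0.651 + 0.031 = 0.075934.

Unemployment rate after three months ≈ 7.59%.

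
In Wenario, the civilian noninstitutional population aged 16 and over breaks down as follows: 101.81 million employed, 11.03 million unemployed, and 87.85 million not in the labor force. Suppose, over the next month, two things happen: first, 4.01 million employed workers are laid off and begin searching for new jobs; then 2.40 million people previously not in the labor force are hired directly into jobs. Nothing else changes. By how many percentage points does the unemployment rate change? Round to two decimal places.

The unemployment rate changes by +3.28 percentage points.

Initially, labor force = 101.81 + 11.03 = 112.84 million, so u = 11.03/112.84 = 9.77%.
After the first change, employed falls and unemployed rises by 4.01; labor force unchanged → E = 97.80, U = 15.04, labor force = 112.84 million.
After the second change, employed and labor force both rise by 2.40; unemployed unchanged → E = 100.20, U = 15.04, labor force = 115.24 million.
New unemployment rate = 15.04 / 115.24 = 13.05%.
Change = 13.05% − 9.77% = +3.28 percentage points.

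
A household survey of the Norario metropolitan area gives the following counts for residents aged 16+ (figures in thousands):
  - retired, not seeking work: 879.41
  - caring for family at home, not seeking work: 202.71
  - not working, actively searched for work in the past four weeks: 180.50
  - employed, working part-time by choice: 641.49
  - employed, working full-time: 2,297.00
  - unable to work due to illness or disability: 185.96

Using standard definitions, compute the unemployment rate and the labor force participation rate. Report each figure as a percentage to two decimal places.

Employed = 641.49 + 2,297.00 = 2,938.49 thousand.
Unemployed = 180.50 thousand.
Labor force = 2,938.49 + 180.50 = 3,118.99 thousand.
Not in labor force = 879.41 + 202.71 + 185.96 = 1,268.08 thousand (those not working and not actively searching are outside the labor force).
Civilian working-age population = 3,118.99 + 1,268.08 = 4,387.07 thousand.
Unemployment rate = 180.50 / 3,118.99 = 5.79%.
Labor force participation rate = 3,118.99 / 4,387.07 = 71.10%.

Unemployment rate ≈ 5.79%; labor force participation rate ≈ 71.10%.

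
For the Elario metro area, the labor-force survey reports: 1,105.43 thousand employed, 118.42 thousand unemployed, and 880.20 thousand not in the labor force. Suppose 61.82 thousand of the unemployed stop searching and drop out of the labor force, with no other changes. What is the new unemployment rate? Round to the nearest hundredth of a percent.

Initially, labor force = 1,105.43 + 118.42 = 1,223.85 thousand, so u = 118.42/1,223.85 = 9.68%.
After the change, unemployed and labor force both fall by 61.82 → E = 1,105.43, U = 56.60, labor force = 1,162.03 thousand.
New unemployment rate = 56.60 / 1,162.03 = 4.87%.

New unemployment rate ≈ 4.87%.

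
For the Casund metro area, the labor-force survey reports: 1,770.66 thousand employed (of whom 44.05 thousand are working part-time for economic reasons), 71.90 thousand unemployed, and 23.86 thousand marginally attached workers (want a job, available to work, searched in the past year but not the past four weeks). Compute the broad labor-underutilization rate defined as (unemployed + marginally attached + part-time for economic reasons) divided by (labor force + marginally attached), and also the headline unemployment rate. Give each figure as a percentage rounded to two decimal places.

Labor force = 1,770.66 + 71.90 = 1,842.56 thousand.
Numerator = 71.90 + 23.86 + 44.05 = 139.81 thousand.
Denominator = 1,842.56 + 23.86 = 1,866.42 thousand.
Broad rate = 139.81 / 1,866.42 = 7.49%.
Headline unemployment rate = 71.90 / 1,842.56 = 3.90%.

Broad underutilization rate ≈ 7.49%; headline unemployment rate ≈ 3.90%.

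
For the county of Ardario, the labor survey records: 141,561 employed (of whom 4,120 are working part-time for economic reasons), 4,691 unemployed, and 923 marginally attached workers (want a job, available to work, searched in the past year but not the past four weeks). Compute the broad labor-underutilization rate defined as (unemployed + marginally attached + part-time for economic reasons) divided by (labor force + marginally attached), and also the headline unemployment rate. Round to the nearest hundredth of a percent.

Broad underutilization rate ≈ 6.61%; headline unemployment rate ≈ 3.21%.

Labor force = 141,561 + 4,691 = 146,252.
Numerator = 4,691 + 923 + 4,120 = 9,734.
Denominator = 146,252 + 923 = 147,175.
Broad rate = 9,734 / 147,175 = 6.61%.
Headline unemployment rate = 4,691 / 146,252 = 3.21%.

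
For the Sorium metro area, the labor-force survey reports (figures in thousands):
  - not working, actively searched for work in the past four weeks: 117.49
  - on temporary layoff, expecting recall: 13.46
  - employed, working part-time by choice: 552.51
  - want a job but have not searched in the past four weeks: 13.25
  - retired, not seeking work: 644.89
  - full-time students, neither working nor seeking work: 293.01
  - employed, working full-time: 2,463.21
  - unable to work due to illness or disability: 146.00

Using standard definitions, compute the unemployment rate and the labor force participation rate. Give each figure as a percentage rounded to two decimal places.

Unemployment rate ≈ 4.16%; labor force participation rate ≈ 74.15%.

Employed = 552.51 + 2,463.21 = 3,015.72 thousand.
Unemployed = 117.49 + 13.46 = 130.95 thousand (jobless and actively searching, or on temporary layoff).
Labor force = 3,015.72 + 130.95 = 3,146.67 thousand.
Not in labor force = 13.25 + 644.89 + 293.01 + 146.00 = 1,097.15 thousand (those not working and not actively searching are outside the labor force — including those who want a job but have given up searching).
Civilian working-age population = 3,146.67 + 1,097.15 = 4,243.82 thousand.
Unemployment rate = 130.95 / 3,146.67 = 4.16%.
Labor force participation rate = 3,146.67 / 4,243.82 = 74.15%.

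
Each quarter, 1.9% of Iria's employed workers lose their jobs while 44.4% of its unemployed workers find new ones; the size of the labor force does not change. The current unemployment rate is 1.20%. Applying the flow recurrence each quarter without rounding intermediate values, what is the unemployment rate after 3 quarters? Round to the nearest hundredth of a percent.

Unemployment rate after three quarters ≈ 3.65%.

With a fixed labor force, u_{t+1} = u_t + s·(1−u_t) − f·u_t = u_t·(1−s−f) + s.
Here 1−s−f = 0.537 and s = 0.019.
u_1 = 0.012000 × 0.537 + 0.019 = 0.025444.
u_2 = 0.025444 × 0.537 + 0.019 = 0.032663.
u_3 = 0.032663 × 0.537 + 0.019 = 0.036540.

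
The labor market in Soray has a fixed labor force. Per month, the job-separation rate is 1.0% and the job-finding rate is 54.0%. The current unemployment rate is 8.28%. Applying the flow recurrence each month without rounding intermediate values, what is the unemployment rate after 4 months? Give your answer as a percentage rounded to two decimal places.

With a fixed labor force, u_{t+1} = u_t + s·(1−u_t) − f·u_t = u_t·(1−s−f) + s.
Here 1−s−f = 0.450 and s = 0.010.
u_1 = 0.082800 × 0.450 + 0.010 = 0.047260.
u_2 = 0.047260 × 0.450 + 0.010 = 0.031267.
u_3 = 0.031267 × 0.450 + 0.010 = 0.024070.
u_4 = 0.024070 × 0.450 + 0.010 = 0.020832.

Unemployment rate after four months ≈ 2.08%.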